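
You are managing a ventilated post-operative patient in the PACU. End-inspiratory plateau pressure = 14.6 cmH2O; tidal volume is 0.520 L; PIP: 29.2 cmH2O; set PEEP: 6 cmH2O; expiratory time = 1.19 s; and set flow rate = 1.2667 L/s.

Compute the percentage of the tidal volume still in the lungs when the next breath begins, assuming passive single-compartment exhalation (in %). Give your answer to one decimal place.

18.1

R = (PIP − Pplat)/V̇ = (29.2 − 14.6) / 1.2667 = 14.6/1.2667 = 11.526 cmH2O·s/L.
C = Vt/(Pplat − PEEP) = 520.0 / (14.6 − 6) = 520.0/8.6 = 60.465 mL/cmH2O.
τ = R × C = 11.526 × 0.06047 L/cmH2O = 0.697 s.
Fraction remaining at end-expiration = e^(−Te/τ) = e^(−1.19/0.697) = 0.1814 → 18.14%.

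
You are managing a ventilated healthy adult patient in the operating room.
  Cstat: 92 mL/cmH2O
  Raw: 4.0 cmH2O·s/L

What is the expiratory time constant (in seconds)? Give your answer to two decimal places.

0.37

τ = R × C = 4.0 × 92 mL/cmH2O = 4.0 × 0.092 L/cmH2O = 0.368 s.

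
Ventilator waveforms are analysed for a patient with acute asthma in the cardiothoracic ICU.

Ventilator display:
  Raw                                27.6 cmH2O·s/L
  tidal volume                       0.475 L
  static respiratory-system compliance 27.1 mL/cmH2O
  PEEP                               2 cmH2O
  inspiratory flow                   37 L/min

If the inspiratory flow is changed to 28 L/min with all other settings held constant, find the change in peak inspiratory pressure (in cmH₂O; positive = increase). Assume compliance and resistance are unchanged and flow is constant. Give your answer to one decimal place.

Flow: 37 L/min ÷ 60 = 0.6167 L/s.
New flow: 28 L/min ÷ 60 = 0.4667 L/s.
PIP = Vt/C + R·V̇ + PEEP (constant-flow equation of motion).
Only the resistive term changes: ΔPIP = R × ΔV̇ = 27.6 × (0.4667 − 0.6167) = 27.6 × -0.15 = -4.14 cmH2O.

-4.1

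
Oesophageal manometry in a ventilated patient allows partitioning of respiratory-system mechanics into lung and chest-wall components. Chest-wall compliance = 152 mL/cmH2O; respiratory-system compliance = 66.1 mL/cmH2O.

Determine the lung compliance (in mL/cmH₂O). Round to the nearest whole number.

117

1/CL = 1/Crs − 1/Ccw.
1/CL = 1/66.1 − 1/152 = 0.00855.
CL = 116.96 mL/cmH2O.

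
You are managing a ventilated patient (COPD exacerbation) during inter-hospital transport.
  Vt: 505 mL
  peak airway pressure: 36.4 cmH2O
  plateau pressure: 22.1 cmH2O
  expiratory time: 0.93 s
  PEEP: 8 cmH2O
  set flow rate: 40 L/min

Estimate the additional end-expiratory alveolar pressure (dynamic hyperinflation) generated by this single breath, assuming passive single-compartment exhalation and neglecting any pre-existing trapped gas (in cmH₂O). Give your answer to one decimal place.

Flow: 40 L/min ÷ 60 = 0.6667 L/s.
R = (PIP − Pplat)/V̇ = (36.4 − 22.1) / 0.6667 = 14.3/0.6667 = 21.449 cmH2O·s/L.
C = Vt/(Pplat − PEEP) = 505.0 / (22.1 − 8) = 505.0/14.1 = 35.816 mL/cmH2O.
τ = R × C = 21.449 × 0.03582 L/cmH2O = 0.7683 s.
Fraction remaining = e^(−Te/τ) = e^(−0.93/0.7683) = 0.2981; trapped volume = 505.0 × 0.2981 = 150.54 mL.
Additional alveolar pressure from trapping ≈ V_trapped / C = 150.54 / 35.816 = 4.203 cmH2O.

4.2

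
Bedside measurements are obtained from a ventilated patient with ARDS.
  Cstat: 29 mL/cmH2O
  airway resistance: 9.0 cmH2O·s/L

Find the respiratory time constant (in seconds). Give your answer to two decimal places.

0.26

τ = R × C = 9.0 × 29 mL/cmH2O = 9.0 × 0.029 L/cmH2O = 0.261 s.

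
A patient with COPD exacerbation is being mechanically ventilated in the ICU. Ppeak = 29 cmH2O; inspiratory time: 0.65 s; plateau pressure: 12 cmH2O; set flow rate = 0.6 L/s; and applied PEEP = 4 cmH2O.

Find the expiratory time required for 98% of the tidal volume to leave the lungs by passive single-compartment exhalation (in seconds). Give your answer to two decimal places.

Vt = flow × Ti = 0.6 L/s × 0.65 s × 1000 mL/L = 390.0 mL.
R = (PIP − Pplat)/V̇ = (29 − 12) / 0.6 = 17.0/0.6 = 28.333 cmH2O·s/L.
C = Vt/(Pplat − PEEP) = 390.0 / (12 − 4) = 390.0/8.0 = 48.75 mL/cmH2O.
τ = R × C = 28.333 × 0.04875 L/cmH2O = 1.381 s.
t = −τ·ln(1 − 0.98) = −1.381·ln(0.02) = 5.403 s.

5.40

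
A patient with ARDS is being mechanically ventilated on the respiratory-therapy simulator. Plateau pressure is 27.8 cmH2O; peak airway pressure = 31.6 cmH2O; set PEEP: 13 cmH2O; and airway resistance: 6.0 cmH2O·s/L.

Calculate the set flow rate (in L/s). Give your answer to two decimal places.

0.63

flow = (PIP − Pplat) / Raw = 3.8 / 6.0 = 0.6333 L/s.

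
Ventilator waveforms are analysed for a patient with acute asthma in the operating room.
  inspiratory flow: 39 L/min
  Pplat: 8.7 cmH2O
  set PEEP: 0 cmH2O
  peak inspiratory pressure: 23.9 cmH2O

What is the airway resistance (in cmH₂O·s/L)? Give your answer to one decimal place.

Flow: 39 L/min ÷ 60 = 0.65 L/s.
Raw = (PIP − Pplat) / flow = (23.9 − 8.7) / 0.65 = 15.2 / 0.65 = 23.385 cmH2O·s/L.

23.4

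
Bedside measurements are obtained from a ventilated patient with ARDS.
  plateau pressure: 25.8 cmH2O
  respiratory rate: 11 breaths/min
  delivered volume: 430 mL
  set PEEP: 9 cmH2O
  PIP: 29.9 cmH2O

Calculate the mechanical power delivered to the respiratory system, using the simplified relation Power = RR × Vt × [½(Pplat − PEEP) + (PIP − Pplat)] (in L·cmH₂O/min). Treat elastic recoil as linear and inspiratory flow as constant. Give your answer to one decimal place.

Per-breath work = Vt × [½(Pplat−PEEP) + (PIP−Pplat)] = 0.430 × [0.5×16.8 + 4.1] = 0.430 × 12.5 = 5.375 L·cmH2O.
Power = 11 × 5.375 = 59.125 L·cmH2O/min.

59.1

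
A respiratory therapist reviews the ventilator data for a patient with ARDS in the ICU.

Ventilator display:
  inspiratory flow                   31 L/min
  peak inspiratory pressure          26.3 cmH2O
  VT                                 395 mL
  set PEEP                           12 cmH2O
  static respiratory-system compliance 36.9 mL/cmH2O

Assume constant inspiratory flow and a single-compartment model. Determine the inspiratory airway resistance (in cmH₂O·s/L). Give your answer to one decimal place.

Flow: 31 L/min ÷ 60 = 0.5167 L/s.
Equation of motion (constant flow): PIP = Vt/C + R·V̇ + PEEP.
R·V̇ = PIP − Vt/C − PEEP = 26.3 − 395/36.9 − 12 = 26.3 − 10.705 − 12 = 3.595 cmH2O.
R = 3.595 / 0.5167 = 6.958 cmH2O·s/L.

7.0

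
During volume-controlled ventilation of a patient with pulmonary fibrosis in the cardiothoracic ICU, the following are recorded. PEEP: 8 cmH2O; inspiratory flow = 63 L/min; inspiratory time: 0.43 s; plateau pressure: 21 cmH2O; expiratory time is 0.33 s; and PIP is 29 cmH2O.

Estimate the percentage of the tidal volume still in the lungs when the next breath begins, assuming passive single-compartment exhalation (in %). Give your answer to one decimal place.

Flow: 63 L/min ÷ 60 = 1.05 L/s.
Vt = flow × Ti = 1.05 L/s × 0.43 s × 1000 mL/L = 451.5 mL.
R = (PIP − Pplat)/V̇ = (29 − 21) / 1.05 = 8.0/1.05 = 7.619 cmH2O·s/L.
C = Vt/(Pplat − PEEP) = 451.5 / (21 − 8) = 451.5/13.0 = 34.731 mL/cmH2O.
τ = R × C = 7.619 × 0.03473 L/cmH2O = 0.2646 s.
Fraction remaining at end-expiration = e^(−Te/τ) = e^(−0.33/0.2646) = 0.2873 → 28.73%.

28.7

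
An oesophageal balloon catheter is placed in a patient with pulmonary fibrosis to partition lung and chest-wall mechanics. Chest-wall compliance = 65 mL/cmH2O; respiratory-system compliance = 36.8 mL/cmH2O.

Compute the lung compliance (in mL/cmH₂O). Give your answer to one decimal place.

84.8

1/CL = 1/Crs − 1/Ccw.
1/CL = 1/36.8 − 1/65 = 0.01179.
CL = 84.818 mL/cmH2O.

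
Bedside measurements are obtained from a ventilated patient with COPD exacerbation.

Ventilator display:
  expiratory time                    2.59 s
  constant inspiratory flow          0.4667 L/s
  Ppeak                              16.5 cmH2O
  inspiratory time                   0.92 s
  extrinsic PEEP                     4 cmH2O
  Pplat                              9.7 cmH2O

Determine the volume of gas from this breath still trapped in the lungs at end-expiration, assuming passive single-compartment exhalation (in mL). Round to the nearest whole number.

Vt = flow × Ti = 0.4667 L/s × 0.92 s × 1000 mL/L = 429.36 mL.
R = (PIP − Pplat)/V̇ = (16.5 − 9.7) / 0.4667 = 6.8/0.4667 = 14.57 cmH2O·s/L.
C = Vt/(Pplat − PEEP) = 429.36 / (9.7 − 4) = 429.36/5.7 = 75.326 mL/cmH2O.
τ = R × C = 14.57 × 0.07533 L/cmH2O = 1.098 s.
Fraction remaining = e^(−Te/τ) = e^(−2.59/1.098) = 0.09453.
Trapped volume = 429.36 × 0.09453 = 40.587 mL.

41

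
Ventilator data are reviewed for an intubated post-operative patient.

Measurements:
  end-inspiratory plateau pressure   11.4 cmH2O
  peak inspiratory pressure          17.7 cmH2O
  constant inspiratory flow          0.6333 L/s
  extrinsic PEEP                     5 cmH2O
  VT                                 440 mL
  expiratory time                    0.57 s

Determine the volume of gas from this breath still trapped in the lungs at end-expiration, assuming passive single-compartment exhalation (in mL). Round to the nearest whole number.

R = (PIP − Pplat)/V̇ = (17.7 − 11.4) / 0.6333 = 6.3/0.6333 = 9.948 cmH2O·s/L.
C = Vt/(Pplat − PEEP) = 440.0 / (11.4 − 5) = 440.0/6.4 = 68.75 mL/cmH2O.
τ = R × C = 9.948 × 0.06875 L/cmH2O = 0.6839 s.
Fraction remaining = e^(−Te/τ) = e^(−0.57/0.6839) = 0.4345.
Trapped volume = 440.0 × 0.4345 = 191.18 mL.

191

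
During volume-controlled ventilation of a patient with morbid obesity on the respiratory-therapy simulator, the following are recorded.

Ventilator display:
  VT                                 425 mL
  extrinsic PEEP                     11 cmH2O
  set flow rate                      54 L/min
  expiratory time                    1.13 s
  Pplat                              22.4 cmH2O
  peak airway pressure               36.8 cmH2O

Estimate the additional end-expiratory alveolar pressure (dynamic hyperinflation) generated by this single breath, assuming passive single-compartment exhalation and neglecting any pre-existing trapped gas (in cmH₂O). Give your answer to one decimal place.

1.7

Flow: 54 L/min ÷ 60 = 0.9 L/s.
R = (PIP − Pplat)/V̇ = (36.8 − 22.4) / 0.9 = 14.4/0.9 = 16.0 cmH2O·s/L.
C = Vt/(Pplat − PEEP) = 425.0 / (22.4 − 11) = 425.0/11.4 = 37.281 mL/cmH2O.
τ = R × C = 16.0 × 0.03728 L/cmH2O = 0.5965 s.
Fraction remaining = e^(−Te/τ) = e^(−1.13/0.5965) = 0.1504; trapped volume = 425.0 × 0.1504 = 63.92 mL.
Additional alveolar pressure from trapping ≈ V_trapped / C = 63.92 / 37.281 = 1.715 cmH2O.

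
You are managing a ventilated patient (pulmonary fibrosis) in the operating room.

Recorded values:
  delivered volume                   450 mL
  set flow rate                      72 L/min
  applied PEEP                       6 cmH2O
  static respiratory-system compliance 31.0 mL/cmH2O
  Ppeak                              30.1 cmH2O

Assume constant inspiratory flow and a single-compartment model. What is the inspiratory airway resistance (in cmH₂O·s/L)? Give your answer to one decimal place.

Flow: 72 L/min ÷ 60 = 1.2 L/s.
Equation of motion (constant flow): PIP = Vt/C + R·V̇ + PEEP.
R·V̇ = PIP − Vt/C − PEEP = 30.1 − 450/31.0 − 6 = 30.1 − 14.516 − 6 = 9.584 cmH2O.
R = 9.584 / 1.2 = 7.987 cmH2O·s/L.

8.0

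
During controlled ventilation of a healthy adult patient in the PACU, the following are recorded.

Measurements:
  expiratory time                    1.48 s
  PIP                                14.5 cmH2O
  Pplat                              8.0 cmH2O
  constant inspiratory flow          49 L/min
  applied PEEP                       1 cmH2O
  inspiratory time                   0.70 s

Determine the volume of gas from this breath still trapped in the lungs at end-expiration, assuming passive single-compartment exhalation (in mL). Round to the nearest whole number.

Flow: 49 L/min ÷ 60 = 0.8167 L/s.
Vt = flow × Ti = 0.8167 L/s × 0.70 s × 1000 mL/L = 571.69 mL.
R = (PIP − Pplat)/V̇ = (14.5 − 8.0) / 0.8167 = 6.5/0.8167 = 7.959 cmH2O·s/L.
C = Vt/(Pplat − PEEP) = 571.69 / (8.0 − 1) = 571.69/7.0 = 81.67 mL/cmH2O.
τ = R × C = 7.959 × 0.08167 L/cmH2O = 0.65 s.
Fraction remaining = e^(−Te/τ) = e^(−1.48/0.65) = 0.1026.
Trapped volume = 571.69 × 0.1026 = 58.655 mL.

59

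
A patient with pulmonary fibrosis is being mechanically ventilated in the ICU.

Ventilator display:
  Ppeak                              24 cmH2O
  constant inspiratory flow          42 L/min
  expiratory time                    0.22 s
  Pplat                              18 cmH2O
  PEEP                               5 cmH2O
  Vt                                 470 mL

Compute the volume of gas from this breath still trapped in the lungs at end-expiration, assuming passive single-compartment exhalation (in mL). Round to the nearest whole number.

Flow: 42 L/min ÷ 60 = 0.7 L/s.
R = (PIP − Pplat)/V̇ = (24 − 18) / 0.7 = 6.0/0.7 = 8.571 cmH2O·s/L.
C = Vt/(Pplat − PEEP) = 470.0 / (18 − 5) = 470.0/13.0 = 36.154 mL/cmH2O.
τ = R × C = 8.571 × 0.03615 L/cmH2O = 0.3098 s.
Fraction remaining = e^(−Te/τ) = e^(−0.22/0.3098) = 0.4916.
Trapped volume = 470.0 × 0.4916 = 231.05 mL.

231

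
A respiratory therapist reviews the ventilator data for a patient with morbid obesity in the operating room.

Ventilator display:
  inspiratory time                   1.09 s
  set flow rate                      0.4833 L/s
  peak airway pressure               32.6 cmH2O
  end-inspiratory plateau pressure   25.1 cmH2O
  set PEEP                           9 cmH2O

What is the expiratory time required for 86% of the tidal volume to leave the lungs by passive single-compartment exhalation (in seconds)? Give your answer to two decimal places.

Vt = flow × Ti = 0.4833 L/s × 1.09 s × 1000 mL/L = 526.8 mL.
R = (PIP − Pplat)/V̇ = (32.6 − 25.1) / 0.4833 = 7.5/0.4833 = 15.518 cmH2O·s/L.
C = Vt/(Pplat − PEEP) = 526.8 / (25.1 − 9) = 526.8/16.1 = 32.72 mL/cmH2O.
τ = R × C = 15.518 × 0.03272 L/cmH2O = 0.5077 s.
t = −τ·ln(1 − 0.86) = −0.5077·ln(0.14) = 0.9982 s.

1.00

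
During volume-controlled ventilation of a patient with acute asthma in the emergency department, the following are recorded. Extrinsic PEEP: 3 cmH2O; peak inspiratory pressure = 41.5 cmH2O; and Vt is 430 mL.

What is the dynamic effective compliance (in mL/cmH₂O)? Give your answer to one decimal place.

11.2

Dynamic compliance = Vt / (PIP − PEEP) = 430 / (41.5 − 3) = 430 / 38.5 = 11.169 mL/cmH2O.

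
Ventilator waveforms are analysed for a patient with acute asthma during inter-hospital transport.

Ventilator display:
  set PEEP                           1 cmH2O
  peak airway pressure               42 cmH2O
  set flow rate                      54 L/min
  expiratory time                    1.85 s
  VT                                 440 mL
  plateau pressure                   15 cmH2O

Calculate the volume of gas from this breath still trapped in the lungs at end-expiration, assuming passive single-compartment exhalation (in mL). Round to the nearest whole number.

Flow: 54 L/min ÷ 60 = 0.9 L/s.
R = (PIP − Pplat)/V̇ = (42 − 15) / 0.9 = 27.0/0.9 = 30.0 cmH2O·s/L.
C = Vt/(Pplat − PEEP) = 440.0 / (15 − 1) = 440.0/14.0 = 31.429 mL/cmH2O.
τ = R × C = 30.0 × 0.03143 L/cmH2O = 0.9429 s.
Fraction remaining = e^(−Te/τ) = e^(−1.85/0.9429) = 0.1406.
Trapped volume = 440.0 × 0.1406 = 61.864 mL.

62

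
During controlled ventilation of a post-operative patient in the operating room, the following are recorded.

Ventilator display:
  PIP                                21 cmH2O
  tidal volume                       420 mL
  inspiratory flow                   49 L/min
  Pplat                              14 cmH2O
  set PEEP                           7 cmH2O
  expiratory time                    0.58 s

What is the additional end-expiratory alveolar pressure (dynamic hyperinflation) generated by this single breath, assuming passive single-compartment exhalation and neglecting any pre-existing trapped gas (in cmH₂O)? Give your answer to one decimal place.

Flow: 49 L/min ÷ 60 = 0.8167 L/s.
R = (PIP − Pplat)/V̇ = (21 − 14) / 0.8167 = 7.0/0.8167 = 8.571 cmH2O·s/L.
C = Vt/(Pplat − PEEP) = 420.0 / (14 − 7) = 420.0/7.0 = 60.0 mL/cmH2O.
τ = R × C = 8.571 × 0.06 L/cmH2O = 0.5143 s.
Fraction remaining = e^(−Te/τ) = e^(−0.58/0.5143) = 0.3238; trapped volume = 420.0 × 0.3238 = 136.0 mL.
Additional alveolar pressure from trapping ≈ V_trapped / C = 136.0 / 60.0 = 2.267 cmH2O.

2.3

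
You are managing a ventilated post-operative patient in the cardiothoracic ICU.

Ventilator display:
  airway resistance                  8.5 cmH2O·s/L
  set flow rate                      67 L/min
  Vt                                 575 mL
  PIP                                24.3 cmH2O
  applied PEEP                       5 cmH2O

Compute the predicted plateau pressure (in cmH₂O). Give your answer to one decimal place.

14.8

Flow: 67 L/min ÷ 60 = 1.1167 L/s.
Pplat = PIP − Raw × flow = 24.3 − 8.5 × 1.1167 = 24.3 − 9.492 = 14.808 cmH2O.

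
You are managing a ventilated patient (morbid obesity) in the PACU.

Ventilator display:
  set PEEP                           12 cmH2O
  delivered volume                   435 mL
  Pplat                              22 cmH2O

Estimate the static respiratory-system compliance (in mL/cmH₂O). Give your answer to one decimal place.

Cstat = Vt / (Pplat − PEEP) = 435 / (22 − 12) = 435 / 10.0 = 43.5 mL/cmH2O.

43.5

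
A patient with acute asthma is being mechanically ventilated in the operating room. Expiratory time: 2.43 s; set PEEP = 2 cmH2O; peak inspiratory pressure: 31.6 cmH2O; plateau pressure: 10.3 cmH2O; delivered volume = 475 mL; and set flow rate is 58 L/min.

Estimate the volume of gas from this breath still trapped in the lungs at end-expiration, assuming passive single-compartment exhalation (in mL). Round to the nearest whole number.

Flow: 58 L/min ÷ 60 = 0.9667 L/s.
R = (PIP − Pplat)/V̇ = (31.6 − 10.3) / 0.9667 = 21.3/0.9667 = 22.034 cmH2O·s/L.
C = Vt/(Pplat − PEEP) = 475.0 / (10.3 − 2) = 475.0/8.3 = 57.229 mL/cmH2O.
τ = R × C = 22.034 × 0.05723 L/cmH2O = 1.261 s.
Fraction remaining = e^(−Te/τ) = e^(−2.43/1.261) = 0.1456.
Trapped volume = 475.0 × 0.1456 = 69.16 mL.

69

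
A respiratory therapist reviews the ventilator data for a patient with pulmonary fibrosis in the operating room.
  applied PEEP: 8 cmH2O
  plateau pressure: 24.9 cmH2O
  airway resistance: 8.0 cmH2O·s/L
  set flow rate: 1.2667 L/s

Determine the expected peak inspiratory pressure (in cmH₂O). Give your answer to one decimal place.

35.0

PIP = Pplat + Raw × flow = 24.9 + 8.0 × 1.2667 = 24.9 + 10.134 = 35.034 cmH2O.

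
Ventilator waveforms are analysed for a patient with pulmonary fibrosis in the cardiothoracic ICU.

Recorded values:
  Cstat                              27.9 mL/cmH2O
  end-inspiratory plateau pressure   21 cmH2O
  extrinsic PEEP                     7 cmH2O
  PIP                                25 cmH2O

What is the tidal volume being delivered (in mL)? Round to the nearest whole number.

391

Vt = Cstat × (Pplat − PEEP) = 27.9 × (21 − 7) = 27.9 × 14.0 = 390.6 mL.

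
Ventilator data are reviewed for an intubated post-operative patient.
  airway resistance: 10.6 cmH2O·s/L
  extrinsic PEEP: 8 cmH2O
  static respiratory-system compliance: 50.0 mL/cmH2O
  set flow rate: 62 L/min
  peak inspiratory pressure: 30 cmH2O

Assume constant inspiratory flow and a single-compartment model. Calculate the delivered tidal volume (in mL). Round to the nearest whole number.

Flow: 62 L/min ÷ 60 = 1.0333 L/s.
Equation of motion (constant flow): PIP = Vt/C + R·V̇ + PEEP.
Vt/C = PIP − R·V̇ − PEEP = 30 − 10.953 − 8 = 11.047 cmH2O.
Vt = C × 11.047 = 50.0 × 11.047 = 552.35 mL.

552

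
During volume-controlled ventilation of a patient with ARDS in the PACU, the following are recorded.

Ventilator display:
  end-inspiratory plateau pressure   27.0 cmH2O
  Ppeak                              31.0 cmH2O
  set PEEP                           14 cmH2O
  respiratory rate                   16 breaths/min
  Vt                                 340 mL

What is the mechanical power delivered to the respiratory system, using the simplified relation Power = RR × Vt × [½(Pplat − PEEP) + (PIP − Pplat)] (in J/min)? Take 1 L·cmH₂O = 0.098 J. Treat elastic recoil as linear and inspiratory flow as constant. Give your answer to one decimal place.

Per-breath work = Vt × [½(Pplat−PEEP) + (PIP−Pplat)] = 0.340 × [0.5×13.0 + 4.0] = 0.340 × 10.5 = 3.57 L·cmH2O.
Power = 16 × 3.57 = 57.12 L·cmH2O/min.
× 0.098 J/(L·cmH2O) → 5.598 J/min.

5.6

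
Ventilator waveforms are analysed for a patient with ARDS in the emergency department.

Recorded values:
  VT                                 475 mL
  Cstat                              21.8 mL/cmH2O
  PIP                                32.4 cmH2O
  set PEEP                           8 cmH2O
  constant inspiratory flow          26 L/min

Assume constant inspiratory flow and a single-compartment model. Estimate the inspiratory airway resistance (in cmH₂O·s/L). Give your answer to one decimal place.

Flow: 26 L/min ÷ 60 = 0.4333 L/s.
Equation of motion (constant flow): PIP = Vt/C + R·V̇ + PEEP.
R·V̇ = PIP − Vt/C − PEEP = 32.4 − 475/21.8 − 8 = 32.4 − 21.789 − 8 = 2.611 cmH2O.
R = 2.611 / 0.4333 = 6.026 cmH2O·s/L.

6.0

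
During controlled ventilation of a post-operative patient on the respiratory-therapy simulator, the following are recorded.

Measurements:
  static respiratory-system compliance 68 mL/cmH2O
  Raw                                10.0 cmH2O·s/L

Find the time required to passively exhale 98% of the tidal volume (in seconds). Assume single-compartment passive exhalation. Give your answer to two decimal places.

τ = R × C = 10.0 × 68 mL/cmH2O = 10.0 × 0.068 L/cmH2O = 0.68 s.
Exhaled fraction f = 1 − e^(−t/τ) → t = −τ·ln(1 − f) = −0.68·ln(0.02) = 2.66 s.

2.66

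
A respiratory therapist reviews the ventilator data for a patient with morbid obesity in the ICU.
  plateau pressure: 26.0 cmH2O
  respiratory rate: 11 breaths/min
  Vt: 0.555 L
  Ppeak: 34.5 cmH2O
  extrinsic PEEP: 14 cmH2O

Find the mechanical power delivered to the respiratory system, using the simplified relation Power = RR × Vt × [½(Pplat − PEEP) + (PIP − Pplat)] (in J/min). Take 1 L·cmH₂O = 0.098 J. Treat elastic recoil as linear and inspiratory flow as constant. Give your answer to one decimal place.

8.7

Per-breath work = Vt × [½(Pplat−PEEP) + (PIP−Pplat)] = 0.555 × [0.5×12.0 + 8.5] = 0.555 × 14.5 = 8.048 L·cmH2O.
Power = 11 × 8.048 = 88.528 L·cmH2O/min.
× 0.098 J/(L·cmH2O) → 8.676 J/min.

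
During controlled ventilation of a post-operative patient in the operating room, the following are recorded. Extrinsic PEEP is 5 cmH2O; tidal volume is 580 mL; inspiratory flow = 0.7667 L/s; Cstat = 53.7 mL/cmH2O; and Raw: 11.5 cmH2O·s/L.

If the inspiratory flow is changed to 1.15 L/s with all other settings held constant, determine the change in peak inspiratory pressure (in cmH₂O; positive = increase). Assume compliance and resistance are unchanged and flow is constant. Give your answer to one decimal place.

4.4

PIP = Vt/C + R·V̇ + PEEP (constant-flow equation of motion).
Only the resistive term changes: ΔPIP = R × ΔV̇ = 11.5 × (1.15 − 0.7667) = 11.5 × 0.3833 = 4.408 cmH2O.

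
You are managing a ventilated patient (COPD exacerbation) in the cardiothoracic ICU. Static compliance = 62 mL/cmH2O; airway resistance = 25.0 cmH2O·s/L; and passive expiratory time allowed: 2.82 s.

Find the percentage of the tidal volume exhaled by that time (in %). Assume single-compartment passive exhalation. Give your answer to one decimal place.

83.8

τ = R × C = 25.0 × 62 mL/cmH2O = 25.0 × 0.062 L/cmH2O = 1.55 s.
Passive exhalation: V(t)/V₀ = e^(−t/τ) = e^(−2.82/1.55) = 0.1621.
Fraction exhaled = 1 − 0.1621 = 0.8379 → 83.79%.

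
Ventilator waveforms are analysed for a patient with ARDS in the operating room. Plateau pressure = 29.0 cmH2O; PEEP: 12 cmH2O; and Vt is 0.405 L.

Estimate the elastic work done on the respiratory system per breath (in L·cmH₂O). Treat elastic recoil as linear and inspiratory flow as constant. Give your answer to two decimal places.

3.44

Elastic work ≈ ½ × (Pplat − PEEP) × Vt = 0.5 × (29.0 − 12) × 0.405 L = 0.5 × 17.0 × 0.405 = 3.443 L·cmH2O.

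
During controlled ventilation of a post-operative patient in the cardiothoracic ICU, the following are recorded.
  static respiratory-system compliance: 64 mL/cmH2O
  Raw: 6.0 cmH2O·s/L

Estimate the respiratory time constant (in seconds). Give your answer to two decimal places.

τ = R × C = 6.0 × 64 mL/cmH2O = 6.0 × 0.064 L/cmH2O = 0.384 s.

0.38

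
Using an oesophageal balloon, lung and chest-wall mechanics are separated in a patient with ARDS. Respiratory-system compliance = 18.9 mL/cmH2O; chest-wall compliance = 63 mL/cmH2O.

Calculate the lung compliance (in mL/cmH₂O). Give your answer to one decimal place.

27.0

1/CL = 1/Crs − 1/Ccw.
1/CL = 1/18.9 − 1/63 = 0.03704.
CL = 26.998 mL/cmH2O.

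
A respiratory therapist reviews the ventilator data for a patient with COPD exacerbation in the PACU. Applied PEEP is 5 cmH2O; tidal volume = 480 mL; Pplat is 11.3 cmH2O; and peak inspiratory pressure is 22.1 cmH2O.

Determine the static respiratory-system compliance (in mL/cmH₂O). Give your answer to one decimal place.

76.2

Cstat = Vt / (Pplat − PEEP) = 480 / (11.3 − 5) = 480 / 6.3 = 76.19 mL/cmH2O.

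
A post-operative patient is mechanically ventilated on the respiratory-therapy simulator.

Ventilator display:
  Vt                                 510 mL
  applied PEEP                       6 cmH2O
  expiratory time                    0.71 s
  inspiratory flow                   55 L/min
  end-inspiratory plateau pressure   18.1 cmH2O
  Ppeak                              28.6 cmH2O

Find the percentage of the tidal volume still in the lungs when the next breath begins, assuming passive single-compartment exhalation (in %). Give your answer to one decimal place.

Flow: 55 L/min ÷ 60 = 0.9167 L/s.
R = (PIP − Pplat)/V̇ = (28.6 − 18.1) / 0.9167 = 10.5/0.9167 = 11.454 cmH2O·s/L.
C = Vt/(Pplat − PEEP) = 510.0 / (18.1 − 6) = 510.0/12.1 = 42.149 mL/cmH2O.
τ = R × C = 11.454 × 0.04215 L/cmH2O = 0.4828 s.
Fraction remaining at end-expiration = e^(−Te/τ) = e^(−0.71/0.4828) = 0.2298 → 22.98%.

23.0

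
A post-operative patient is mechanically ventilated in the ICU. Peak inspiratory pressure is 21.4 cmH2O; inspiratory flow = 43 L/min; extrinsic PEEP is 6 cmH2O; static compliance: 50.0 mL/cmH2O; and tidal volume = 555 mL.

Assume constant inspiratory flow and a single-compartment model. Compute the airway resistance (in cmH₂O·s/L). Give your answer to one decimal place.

Flow: 43 L/min ÷ 60 = 0.7167 L/s.
Equation of motion (constant flow): PIP = Vt/C + R·V̇ + PEEP.
R·V̇ = PIP − Vt/C − PEEP = 21.4 − 555/50.0 − 6 = 21.4 − 11.1 − 6 = 4.3 cmH2O.
R = 4.3 / 0.7167 = 6.0 cmH2O·s/L.

6.0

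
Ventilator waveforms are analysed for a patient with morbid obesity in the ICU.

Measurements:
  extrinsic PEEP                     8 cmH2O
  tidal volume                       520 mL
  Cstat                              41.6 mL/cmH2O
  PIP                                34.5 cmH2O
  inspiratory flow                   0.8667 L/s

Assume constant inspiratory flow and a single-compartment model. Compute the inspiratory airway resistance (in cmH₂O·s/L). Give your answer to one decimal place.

16.2

Equation of motion (constant flow): PIP = Vt/C + R·V̇ + PEEP.
R·V̇ = PIP − Vt/C − PEEP = 34.5 − 520/41.6 − 8 = 34.5 − 12.5 − 8 = 14.0 cmH2O.
R = 14.0 / 0.8667 = 16.153 cmH2O·s/L.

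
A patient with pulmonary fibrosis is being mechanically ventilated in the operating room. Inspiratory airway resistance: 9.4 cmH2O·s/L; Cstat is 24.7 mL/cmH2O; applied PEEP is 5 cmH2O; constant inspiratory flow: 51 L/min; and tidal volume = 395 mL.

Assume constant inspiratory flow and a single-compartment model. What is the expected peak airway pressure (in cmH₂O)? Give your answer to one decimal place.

Flow: 51 L/min ÷ 60 = 0.85 L/s.
Equation of motion (constant flow): PIP = Vt/C + R·V̇ + PEEP.
PIP = 395/24.7 + 9.4×0.85 + 5 = 15.992 + 7.99 + 5 = 28.982 cmH2O.

29.0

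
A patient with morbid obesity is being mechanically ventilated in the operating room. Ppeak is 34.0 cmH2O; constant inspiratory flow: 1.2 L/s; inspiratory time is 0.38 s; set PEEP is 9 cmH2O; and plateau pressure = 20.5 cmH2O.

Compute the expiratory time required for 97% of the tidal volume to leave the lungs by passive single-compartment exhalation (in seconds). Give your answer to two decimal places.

1.56

Vt = flow × Ti = 1.2 L/s × 0.38 s × 1000 mL/L = 456.0 mL.
R = (PIP − Pplat)/V̇ = (34.0 − 20.5) / 1.2 = 13.5/1.2 = 11.25 cmH2O·s/L.
C = Vt/(Pplat − PEEP) = 456.0 / (20.5 − 9) = 456.0/11.5 = 39.652 mL/cmH2O.
τ = R × C = 11.25 × 0.03965 L/cmH2O = 0.4461 s.
t = −τ·ln(1 − 0.97) = −0.4461·ln(0.03) = 1.564 s.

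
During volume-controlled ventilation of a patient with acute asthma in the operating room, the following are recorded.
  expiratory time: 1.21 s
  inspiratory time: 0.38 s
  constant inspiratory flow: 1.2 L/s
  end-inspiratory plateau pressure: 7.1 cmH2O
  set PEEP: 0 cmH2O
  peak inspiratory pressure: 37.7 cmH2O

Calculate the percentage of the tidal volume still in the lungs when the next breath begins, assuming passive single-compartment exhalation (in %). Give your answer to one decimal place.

47.8

Vt = flow × Ti = 1.2 L/s × 0.38 s × 1000 mL/L = 456.0 mL.
R = (PIP − Pplat)/V̇ = (37.7 − 7.1) / 1.2 = 30.6/1.2 = 25.5 cmH2O·s/L.
C = Vt/(Pplat − PEEP) = 456.0 / (7.1 − 0) = 456.0/7.1 = 64.225 mL/cmH2O.
τ = R × C = 25.5 × 0.06423 L/cmH2O = 1.638 s.
Fraction remaining at end-expiration = e^(−Te/τ) = e^(−1.21/1.638) = 0.4777 → 47.77%.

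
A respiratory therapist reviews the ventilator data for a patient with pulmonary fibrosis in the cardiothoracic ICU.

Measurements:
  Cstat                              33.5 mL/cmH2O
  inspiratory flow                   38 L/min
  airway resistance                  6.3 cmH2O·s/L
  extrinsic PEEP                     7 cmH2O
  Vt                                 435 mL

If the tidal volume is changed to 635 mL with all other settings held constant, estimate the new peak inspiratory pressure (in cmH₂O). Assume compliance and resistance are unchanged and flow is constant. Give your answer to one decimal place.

29.9

Flow: 38 L/min ÷ 60 = 0.6333 L/s.
PIP = Vt/C + R·V̇ + PEEP (constant-flow equation of motion).
Only the elastic term changes: ΔPIP = ΔVt / C = (635 − 435) / 33.5 = 5.97 cmH2O.
Original PIP = 435/33.5 + 6.3×0.6333 + 7 = 23.975 cmH2O; new PIP = 23.975 + (5.97) = 29.945 cmH2O.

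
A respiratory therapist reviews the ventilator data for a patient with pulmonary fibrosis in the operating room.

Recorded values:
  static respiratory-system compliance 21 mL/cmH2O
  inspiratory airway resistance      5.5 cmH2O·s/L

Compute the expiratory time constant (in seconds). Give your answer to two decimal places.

0.12

τ = R × C = 5.5 × 21 mL/cmH2O = 5.5 × 0.021 L/cmH2O = 0.1155 s.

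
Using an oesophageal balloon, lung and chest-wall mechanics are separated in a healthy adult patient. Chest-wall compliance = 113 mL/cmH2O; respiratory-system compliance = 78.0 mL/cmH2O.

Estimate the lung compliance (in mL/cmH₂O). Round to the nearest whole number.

252

1/CL = 1/Crs − 1/Ccw.
1/CL = 1/78.0 − 1/113 = 0.003971.
CL = 251.83 mL/cmH2O.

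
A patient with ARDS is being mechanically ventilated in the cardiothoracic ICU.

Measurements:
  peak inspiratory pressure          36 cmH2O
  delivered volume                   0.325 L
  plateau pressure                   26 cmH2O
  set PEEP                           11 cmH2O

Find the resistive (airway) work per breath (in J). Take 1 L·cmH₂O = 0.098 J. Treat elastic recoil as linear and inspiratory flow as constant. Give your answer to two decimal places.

0.32

With constant inspiratory flow the resistive pressure is constant at PIP − Pplat = 36 − 26 = 10.0 cmH2O, so resistive work = 10.0 × 0.325 = 3.25 L·cmH2O.
× 0.098 J/(L·cmH2O) → 0.3185 J.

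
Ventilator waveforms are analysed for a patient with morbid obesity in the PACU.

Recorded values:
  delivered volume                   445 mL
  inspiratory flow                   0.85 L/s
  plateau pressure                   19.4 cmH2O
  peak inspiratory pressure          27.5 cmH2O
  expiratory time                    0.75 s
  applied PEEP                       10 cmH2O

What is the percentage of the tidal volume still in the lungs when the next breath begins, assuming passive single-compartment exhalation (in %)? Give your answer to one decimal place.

R = (PIP − Pplat)/V̇ = (27.5 − 19.4) / 0.85 = 8.1/0.85 = 9.529 cmH2O·s/L.
C = Vt/(Pplat − PEEP) = 445.0 / (19.4 − 10) = 445.0/9.4 = 47.34 mL/cmH2O.
τ = R × C = 9.529 × 0.04734 L/cmH2O = 0.4511 s.
Fraction remaining at end-expiration = e^(−Te/τ) = e^(−0.75/0.4511) = 0.1896 → 18.96%.

19.0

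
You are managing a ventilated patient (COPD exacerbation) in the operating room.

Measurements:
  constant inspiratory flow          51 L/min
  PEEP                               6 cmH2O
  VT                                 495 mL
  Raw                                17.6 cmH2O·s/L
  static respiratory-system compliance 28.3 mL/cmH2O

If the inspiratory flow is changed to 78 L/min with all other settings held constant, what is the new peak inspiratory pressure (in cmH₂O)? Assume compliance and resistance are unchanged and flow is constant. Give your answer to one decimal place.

46.4

Flow: 51 L/min ÷ 60 = 0.85 L/s.
New flow: 78 L/min ÷ 60 = 1.3 L/s.
PIP = Vt/C + R·V̇ + PEEP (constant-flow equation of motion).
Only the resistive term changes: ΔPIP = R × ΔV̇ = 17.6 × (1.3 − 0.85) = 17.6 × 0.45 = 7.92 cmH2O.
Original PIP = 495/28.3 + 17.6×0.85 + 6 = 38.451 cmH2O; new PIP = 38.451 + (7.92) = 46.371 cmH2O.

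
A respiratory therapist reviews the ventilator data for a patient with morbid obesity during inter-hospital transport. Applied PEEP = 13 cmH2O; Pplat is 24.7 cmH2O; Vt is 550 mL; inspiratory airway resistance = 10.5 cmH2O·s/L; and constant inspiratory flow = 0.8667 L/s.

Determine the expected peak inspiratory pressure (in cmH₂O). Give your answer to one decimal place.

PIP = Pplat + Raw × flow = 24.7 + 10.5 × 0.8667 = 24.7 + 9.1 = 33.8 cmH2O.

33.8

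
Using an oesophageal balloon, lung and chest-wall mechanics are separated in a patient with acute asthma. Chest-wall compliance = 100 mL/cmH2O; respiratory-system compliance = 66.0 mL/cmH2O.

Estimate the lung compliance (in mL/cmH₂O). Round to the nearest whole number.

194

1/CL = 1/Crs − 1/Ccw.
1/CL = 1/66.0 − 1/100 = 0.005152.
CL = 194.1 mL/cmH2O.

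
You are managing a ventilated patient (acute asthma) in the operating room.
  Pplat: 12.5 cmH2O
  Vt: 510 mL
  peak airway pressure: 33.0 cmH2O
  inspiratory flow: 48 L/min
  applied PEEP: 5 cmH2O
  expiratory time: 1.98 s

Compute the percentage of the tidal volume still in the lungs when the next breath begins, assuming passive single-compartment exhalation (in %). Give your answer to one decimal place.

32.1

Flow: 48 L/min ÷ 60 = 0.8 L/s.
R = (PIP − Pplat)/V̇ = (33.0 − 12.5) / 0.8 = 20.5/0.8 = 25.625 cmH2O·s/L.
C = Vt/(Pplat − PEEP) = 510.0 / (12.5 − 5) = 510.0/7.5 = 68.0 mL/cmH2O.
τ = R × C = 25.625 × 0.068 L/cmH2O = 1.743 s.
Fraction remaining at end-expiration = e^(−Te/τ) = e^(−1.98/1.743) = 0.3211 → 32.11%.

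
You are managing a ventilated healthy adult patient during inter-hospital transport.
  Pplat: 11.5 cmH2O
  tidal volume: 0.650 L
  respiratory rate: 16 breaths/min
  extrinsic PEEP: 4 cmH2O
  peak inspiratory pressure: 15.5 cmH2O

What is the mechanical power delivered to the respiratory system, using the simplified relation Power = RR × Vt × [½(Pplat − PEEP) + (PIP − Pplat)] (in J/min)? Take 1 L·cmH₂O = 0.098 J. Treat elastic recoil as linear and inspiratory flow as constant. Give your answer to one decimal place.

Per-breath work = Vt × [½(Pplat−PEEP) + (PIP−Pplat)] = 0.650 × [0.5×7.5 + 4.0] = 0.650 × 7.75 = 5.038 L·cmH2O.
Power = 16 × 5.038 = 80.608 L·cmH2O/min.
× 0.098 J/(L·cmH2O) → 7.9 J/min.

7.9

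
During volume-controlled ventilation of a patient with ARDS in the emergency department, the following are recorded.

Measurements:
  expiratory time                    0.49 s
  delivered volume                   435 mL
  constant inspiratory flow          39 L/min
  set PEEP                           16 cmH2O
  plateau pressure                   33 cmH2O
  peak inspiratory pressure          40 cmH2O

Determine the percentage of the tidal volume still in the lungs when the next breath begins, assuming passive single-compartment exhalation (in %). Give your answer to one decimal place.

16.9

Flow: 39 L/min ÷ 60 = 0.65 L/s.
R = (PIP − Pplat)/V̇ = (40 − 33) / 0.65 = 7.0/0.65 = 10.769 cmH2O·s/L.
C = Vt/(Pplat − PEEP) = 435.0 / (33 − 16) = 435.0/17.0 = 25.588 mL/cmH2O.
τ = R × C = 10.769 × 0.02559 L/cmH2O = 0.2756 s.
Fraction remaining at end-expiration = e^(−Te/τ) = e^(−0.49/0.2756) = 0.169 → 16.9%.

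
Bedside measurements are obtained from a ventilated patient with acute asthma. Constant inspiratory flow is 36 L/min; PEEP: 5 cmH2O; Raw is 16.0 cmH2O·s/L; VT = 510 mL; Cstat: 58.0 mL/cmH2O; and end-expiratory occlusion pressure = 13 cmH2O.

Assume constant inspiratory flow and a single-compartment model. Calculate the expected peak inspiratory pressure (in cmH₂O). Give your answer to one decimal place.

31.4

Flow: 36 L/min ÷ 60 = 0.6 L/s.
Total PEEP = 13 cmH2O (set 5 + intrinsic 8); this is the baseline alveolar pressure.
Equation of motion (constant flow): PIP = Vt/C + R·V̇ + PEEP.
PIP = 510/58.0 + 16.0×0.6 + 13 = 8.793 + 9.6 + 13 = 31.393 cmH2O.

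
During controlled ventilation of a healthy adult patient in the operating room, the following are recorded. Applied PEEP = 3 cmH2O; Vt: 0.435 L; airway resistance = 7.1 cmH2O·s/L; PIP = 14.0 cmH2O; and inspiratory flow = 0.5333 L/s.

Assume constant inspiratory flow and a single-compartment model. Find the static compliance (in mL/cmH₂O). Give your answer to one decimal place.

Equation of motion (constant flow): PIP = Vt/C + R·V̇ + PEEP.
Vt/C = PIP − R·V̇ − PEEP = 14.0 − 7.1×0.5333 − 3 = 14.0 − 3.786 − 3 = 7.214 cmH2O.
C = Vt / 7.214 = 435 / 7.214 = 60.299 mL/cmH2O.

60.3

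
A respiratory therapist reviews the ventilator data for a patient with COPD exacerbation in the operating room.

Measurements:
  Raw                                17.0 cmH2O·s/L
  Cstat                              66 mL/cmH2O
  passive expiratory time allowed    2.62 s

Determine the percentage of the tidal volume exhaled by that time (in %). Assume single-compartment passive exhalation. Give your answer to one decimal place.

90.3

τ = R × C = 17.0 × 66 mL/cmH2O = 17.0 × 0.066 L/cmH2O = 1.122 s.
Passive exhalation: V(t)/V₀ = e^(−t/τ) = e^(−2.62/1.122) = 0.0968.
Fraction exhaled = 1 − 0.0968 = 0.9032 → 90.32%.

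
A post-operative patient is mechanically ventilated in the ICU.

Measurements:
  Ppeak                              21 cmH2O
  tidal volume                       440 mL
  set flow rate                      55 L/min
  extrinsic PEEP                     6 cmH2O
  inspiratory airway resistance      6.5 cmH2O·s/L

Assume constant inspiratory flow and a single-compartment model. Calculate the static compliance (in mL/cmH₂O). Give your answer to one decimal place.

48.7

Flow: 55 L/min ÷ 60 = 0.9167 L/s.
Equation of motion (constant flow): PIP = Vt/C + R·V̇ + PEEP.
Vt/C = PIP − R·V̇ − PEEP = 21 − 6.5×0.9167 − 6 = 21 − 5.959 − 6 = 9.041 cmH2O.
C = Vt / 9.041 = 440 / 9.041 = 48.667 mL/cmH2O.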